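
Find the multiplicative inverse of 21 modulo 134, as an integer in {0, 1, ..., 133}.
21^(−1) ≡ 83 (mod 134)

Apply the extended Euclidean algorithm to (134, 21), tracking rows (r, s, t) with s·134 + t·21 = r. Each division r_prev = q·r_cur + r_new produces the new row as (previous row) − q·(current row):
  row A: (134, 1, 0)   [1·134 + 0·21 = 134]
  row B: (21, 0, 1)   [0·134 + 1·21 = 21]
  134 = 6·21 + 8   → row C = row A − 6·row B = (8, 1, −6)   [check: 1·134 − 6·21 = 8]
  21 = 2·8 + 5   → row D = row B − 2·row C = (5, −2, 13)   [check: −2·134 + 13·21 = 5]
  8 = 1·5 + 3   → row E = row C − 1·row D = (3, 3, −19)   [check: 3·134 − 19·21 = 3]
  5 = 1·3 + 2   → row F = row D − 1·row E = (2, −5, 32)   [check: −5·134 + 32·21 = 2]
  3 = 1·2 + 1   → row G = row E − 1·row F = (1, 8, −51)   [check: 8·134 − 51·21 = 1]
  2 = 2·1 + 0   → remainder 0, stop. gcd = 1 (last nonzero row G).
The gcd is 1, so 21 is invertible mod 134. The last nonzero row gives 8·134 − 51·21 = 1, so t = −51. So 21^(−1) ≡ −51 ≡ 83 (mod 134). Verify: 21 · 83 = 1743 ≡ 1 (mod 134). ✓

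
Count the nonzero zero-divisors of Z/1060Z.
Z/1060Z has 643 nonzero zero-divisors

In Z/1060Z each nonzero element is either a unit (gcd with 1060 is 1) or a zero-divisor (gcd > 1). The number of units is φ(1060): factorise 1060 = 2^2 · 5 · 53, so φ(1060) = (2^2 − 2^1) · (5 − 1) · (53 − 1) = 2 · 4 · 52 = 416. The nonzero elements number 1060 − 1 = 1059. Hence the nonzero zero-divisors number 1059 − 416 = 643.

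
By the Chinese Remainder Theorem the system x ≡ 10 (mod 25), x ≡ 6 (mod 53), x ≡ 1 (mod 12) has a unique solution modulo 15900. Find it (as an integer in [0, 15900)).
x ≡ 7585 (mod 15900); the representative in [0, 15900) is 7585

The moduli 25, 53, 12 are pairwise coprime, so by the CRT there is a unique solution mod 25·53·12 = 15900.
Solve by successive substitution. Start with x ≡ 10 (mod 25).
  Combine with x ≡ 6 (mod 53): write x = 10 + 25·t and require 10 + 25·t ≡ 6 (mod 53), i.e. 25·t ≡ 6 − 10 ≡ 49 (mod 53). Since 25^(−1) ≡ 17 (mod 53), t ≡ 17·49 ≡ 38 (mod 53). So x ≡ 10 + 25·38 = 960 (mod 1325).
  Combine with x ≡ 1 (mod 12): write x = 960 + 1325·t and require 960 + 1325·t ≡ 1 (mod 12), i.e. 1325·t ≡ 1 − 960 ≡ 1 (mod 12). Since 1325^(−1) ≡ 5 (mod 12) (1325 ≡ 5 (mod 12)), t ≡ 5·1 ≡ 5 (mod 12). So x ≡ 960 + 1325·5 = 7585 (mod 15900).
Unique solution in [0, 15900): x = 7585.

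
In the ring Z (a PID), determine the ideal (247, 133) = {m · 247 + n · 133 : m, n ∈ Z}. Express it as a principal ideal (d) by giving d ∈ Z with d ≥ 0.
(247, 133) = (19); d = 19

In the PID Z, (a, b) is generated by gcd(a, b). Compute gcd(247, 133) with the extended Euclidean algorithm, tracking rows (r, s, t) with s·247 + t·133 = r:
  row A: (247, 1, 0)   [1·247 + 0·133 = 247]
  row B: (133, 0, 1)   [0·247 + 1·133 = 133]
  247 = 1·133 + 114   → row C = row A − 1·row B = (114, 1, −1)   [check: 1·247 − 1·133 = 114]
  133 = 1·114 + 19   → row D = row B − 1·row C = (19, −1, 2)   [check: −1·247 + 2·133 = 19]
  114 = 6·19 + 0   → remainder 0, stop. gcd = 19 (last nonzero row D).
So gcd(247, 133) = 19, with Bézout identity −1·247 + 2·133 = 19. Containment (⊇): the Bézout identity exhibits 19 as an element of (247, 133), giving (19) ⊆ (247, 133). Containment (⊆): since 19 | 247 and 19 | 133 (247 = 19·13, 133 = 19·7), every Z-linear combination of 247 and 133 is divisible by 19, so (247, 133) ⊆ (19). Therefore (247, 133) = (19), d = 19.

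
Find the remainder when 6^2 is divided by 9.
0

Use repeated squaring. Binary(2) = 10. Walk through the bits of the exponent 2 left-to-right: at each bit after the leading one, square the running value, then multiply by 6 if the bit is 1 (always reducing mod 9):
  bit 1 = 1 (leading): start with 6.
  bit 2 = 0: square 6^2 = 36 ≡ 0 (mod 9).
Final value: 6^2 ≡ 0 (mod 9).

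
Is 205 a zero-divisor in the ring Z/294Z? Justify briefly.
NO

gcd(205, 294) = 1, so 205 is a unit in Z/294Z (it has a multiplicative inverse). A unit cannot be a zero-divisor: if 205·b ≡ 0 then multiplying both sides by 205^(−1) gives b ≡ 0. So 205 is not a zero-divisor.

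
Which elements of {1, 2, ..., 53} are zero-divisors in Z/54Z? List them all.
nonzero zero-divisors of Z/54Z = {2, 3, 4, 6, 8, 9, 10, 12, 14, 15, 16, 18, 20, 21, 22, 24, 26, 27, 28, 30, 32, 33, 34, 36, 38, 39, 40, 42, 44, 45, 46, 48, 50, 51, 52}

An element a ∈ Z/54Z (with a ≠ 0) is a zero-divisor iff gcd(a, 54) > 1 (because a is a unit precisely when gcd(a, n) = 1, and in Z/nZ every nonzero, non-unit element is a zero-divisor). Scan a = 1, ..., 53 and keep those with gcd(a, 54) > 1:
  gcd(2, 54) = 2, gcd(3, 54) = 3, gcd(4, 54) = 2, gcd(6, 54) = 6, gcd(8, 54) = 2, gcd(9, 54) = 9, gcd(10, 54) = 2, gcd(12, 54) = 6, gcd(14, 54) = 2, gcd(15, 54) = 3, gcd(16, 54) = 2, gcd(18, 54) = 18, gcd(20, 54) = 2, gcd(21, 54) = 3, gcd(22, 54) = 2, gcd(24, 54) = 6, gcd(26, 54) = 2, gcd(27, 54) = 27, gcd(28, 54) = 2, gcd(30, 54) = 6, gcd(32, 54) = 2, gcd(33, 54) = 3, gcd(34, 54) = 2, gcd(36, 54) = 18, gcd(38, 54) = 2, gcd(39, 54) = 3, gcd(40, 54) = 2, gcd(42, 54) = 6, gcd(44, 54) = 2, gcd(45, 54) = 9, gcd(46, 54) = 2, gcd(48, 54) = 6, gcd(50, 54) = 2, gcd(51, 54) = 3, gcd(52, 54) = 2.
All other a ∈ {1, ..., 53} have gcd(a, 54) = 1 and are units. So the nonzero zero-divisors are exactly the 35 values of a appearing in this scan.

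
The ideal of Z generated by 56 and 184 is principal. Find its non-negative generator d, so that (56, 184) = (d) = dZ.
In the PID Z, (a, b) is generated by gcd(a, b). Compute gcd(184, 56) with the extended Euclidean algorithm, tracking rows (r, s, t) with s·184 + t·56 = r:
  row A: (184, 1, 0)   [1·184 + 0·56 = 184]
  row B: (56, 0, 1)   [0·184 + 1·56 = 56]
  184 = 3·56 + 16   → row C = row A − 3·row B = (16, 1, −3)   [check: 1·184 − 3·56 = 16]
  56 = 3·16 + 8   → row D = row B − 3·row C = (8, −3, 10)   [check: −3·184 + 10·56 = 8]
  16 = 2·8 + 0   → remainder 0, stop. gcd = 8 (last nonzero row D).
So gcd(56, 184) = 8, with Bézout identity −3·184 + 10·56 = 8. Containment (⊇): the Bézout identity exhibits 8 as an element of (56, 184), giving (8) ⊆ (56, 184). Containment (⊆): since 8 | 56 and 8 | 184 (56 = 8·7, 184 = 8·23), every Z-linear combination of 56 and 184 is divisible by 8, so (56, 184) ⊆ (8). Therefore (56, 184) = (8), d = 8.

Final answer: (56, 184) = (8); d = 8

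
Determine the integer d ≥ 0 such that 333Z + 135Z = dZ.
In the PID Z, (a, b) is generated by gcd(a, b). Compute gcd(333, 135) with the extended Euclidean algorithm, tracking rows (r, s, t) with s·333 + t·135 = r:
  row A: (333, 1, 0)   [1·333 + 0·135 = 333]
  row B: (135, 0, 1)   [0·333 + 1·135 = 135]
  333 = 2·135 + 63   → row C = row A − 2·row B = (63, 1, −2)   [check: 1·333 − 2·135 = 63]
  135 = 2·63 + 9   → row D = row B − 2·row C = (9, −2, 5)   [check: −2·333 + 5·135 = 9]
  63 = 7·9 + 0   → remainder 0, stop. gcd = 9 (last nonzero row D).
So gcd(333, 135) = 9, with Bézout identity −2·333 + 5·135 = 9. Containment (⊇): the Bézout identity exhibits 9 as an element of (333, 135), giving (9) ⊆ (333, 135). Containment (⊆): since 9 | 333 and 9 | 135 (333 = 9·37, 135 = 9·15), every Z-linear combination of 333 and 135 is divisible by 9, so (333, 135) ⊆ (9). Therefore (333, 135) = (9), d = 9.

Final answer: (333, 135) = (9); d = 9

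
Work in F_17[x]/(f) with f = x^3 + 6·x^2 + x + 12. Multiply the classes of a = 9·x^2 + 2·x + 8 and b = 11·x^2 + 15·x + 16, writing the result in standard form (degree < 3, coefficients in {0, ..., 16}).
a · b ≡ 14·x^2 + 13·x (mod f(x))

Multiply as integer polynomials: a · b = 99·x^4 + 157·x^3 + 262·x^2 + 152·x + 128. Reducing coefficients mod 17: a · b ≡ 14·x^4 + 4·x^3 + 7·x^2 + 16·x + 9. Now divide by f(x) = x^3 + 6·x^2 + x + 12 in F_17[x], eliminating the leading term at each step:
  leading term 14·x^4: subtract (14·x)·f(x) = 14·x^4 + 16·x^3 + 14·x^2 + 15·x, leaving 5·x^3 + 10·x^2 + x + 9 (coefficients mod 17)
  leading term 5·x^3: subtract (5)·f(x) = 5·x^3 + 13·x^2 + 5·x + 9, leaving 14·x^2 + 13·x (coefficients mod 17)
The degree is now < 3, so this is the remainder. Hence a · b ≡ 14·x^2 + 13·x in F_17[x]/(f).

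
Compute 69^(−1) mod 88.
69^(−1) ≡ 37 (mod 88)

Apply the extended Euclidean algorithm to (88, 69), tracking rows (r, s, t) with s·88 + t·69 = r. Each division r_prev = q·r_cur + r_new produces the new row as (previous row) − q·(current row):
  row A: (88, 1, 0)   [1·88 + 0·69 = 88]
  row B: (69, 0, 1)   [0·88 + 1·69 = 69]
  88 = 1·69 + 19   → row C = row A − 1·row B = (19, 1, −1)   [check: 1·88 − 1·69 = 19]
  69 = 3·19 + 12   → row D = row B − 3·row C = (12, −3, 4)   [check: −3·88 + 4·69 = 12]
  19 = 1·12 + 7   → row E = row C − 1·row D = (7, 4, −5)   [check: 4·88 − 5·69 = 7]
  12 = 1·7 + 5   → row F = row D − 1·row E = (5, −7, 9)   [check: −7·88 + 9·69 = 5]
  7 = 1·5 + 2   → row G = row E − 1·row F = (2, 11, −14)   [check: 11·88 − 14·69 = 2]
  5 = 2·2 + 1   → row H = row F − 2·row G = (1, −29, 37)   [check: −29·88 + 37·69 = 1]
  2 = 2·1 + 0   → remainder 0, stop. gcd = 1 (last nonzero row H).
The gcd is 1, so 69 is invertible mod 88. The last nonzero row gives −29·88 + 37·69 = 1, so t = 37. So 69^(−1) ≡ 37 (mod 88). Verify: 69 · 37 = 2553 ≡ 1 (mod 88). ✓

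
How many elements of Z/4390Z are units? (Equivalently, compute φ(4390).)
Z/4390Z has φ(4390) = 1752 units

An element a ∈ Z/4390Z is a unit iff gcd(a, 4390) = 1, so the number of units is φ(4390). φ is multiplicative, with φ(p^e) = p^e − p^(e−1). Factorise 4390 = 2 · 5 · 439. Then
  φ(4390) = (2 − 1) · (5 − 1) · (439 − 1) = 1 · 4 · 438 = 1752.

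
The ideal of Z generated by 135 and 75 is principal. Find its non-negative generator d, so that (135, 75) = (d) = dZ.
In the PID Z, (a, b) is generated by gcd(a, b). Compute gcd(135, 75) with the extended Euclidean algorithm, tracking rows (r, s, t) with s·135 + t·75 = r:
  row A: (135, 1, 0)   [1·135 + 0·75 = 135]
  row B: (75, 0, 1)   [0·135 + 1·75 = 75]
  135 = 1·75 + 60   → row C = row A − 1·row B = (60, 1, −1)   [check: 1·135 − 1·75 = 60]
  75 = 1·60 + 15   → row D = row B − 1·row C = (15, −1, 2)   [check: −1·135 + 2·75 = 15]
  60 = 4·15 + 0   → remainder 0, stop. gcd = 15 (last nonzero row D).
So gcd(135, 75) = 15, with Bézout identity −1·135 + 2·75 = 15. Containment (⊇): the Bézout identity exhibits 15 as an element of (135, 75), giving (15) ⊆ (135, 75). Containment (⊆): since 15 | 135 and 15 | 75 (135 = 15·9, 75 = 15·5), every Z-linear combination of 135 and 75 is divisible by 15, so (135, 75) ⊆ (15). Therefore (135, 75) = (15), d = 15.

Final answer: (135, 75) = (15); d = 15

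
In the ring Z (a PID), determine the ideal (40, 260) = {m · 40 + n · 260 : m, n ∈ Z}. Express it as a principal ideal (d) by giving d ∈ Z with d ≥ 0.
(40, 260) = (20); d = 20

In the PID Z, (a, b) is generated by gcd(a, b). Compute gcd(260, 40) with the extended Euclidean algorithm, tracking rows (r, s, t) with s·260 + t·40 = r:
  row A: (260, 1, 0)   [1·260 + 0·40 = 260]
  row B: (40, 0, 1)   [0·260 + 1·40 = 40]
  260 = 6·40 + 20   → row C = row A − 6·row B = (20, 1, −6)   [check: 1·260 − 6·40 = 20]
  40 = 2·20 + 0   → remainder 0, stop. gcd = 20 (last nonzero row C).
So gcd(40, 260) = 20, with Bézout identity 1·260 − 6·40 = 20. Containment (⊇): the Bézout identity exhibits 20 as an element of (40, 260), giving (20) ⊆ (40, 260). Containment (⊆): since 20 | 40 and 20 | 260 (40 = 20·2, 260 = 20·13), every Z-linear combination of 40 and 260 is divisible by 20, so (40, 260) ⊆ (20). Therefore (40, 260) = (20), d = 20.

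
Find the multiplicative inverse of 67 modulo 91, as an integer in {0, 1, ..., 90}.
67^(−1) ≡ 72 (mod 91)

Apply the extended Euclidean algorithm to (91, 67), tracking rows (r, s, t) with s·91 + t·67 = r. Each division r_prev = q·r_cur + r_new produces the new row as (previous row) − q·(current row):
  row A: (91, 1, 0)   [1·91 + 0·67 = 91]
  row B: (67, 0, 1)   [0·91 + 1·67 = 67]
  91 = 1·67 + 24   → row C = row A − 1·row B = (24, 1, −1)   [check: 1·91 − 1·67 = 24]
  67 = 2·24 + 19   → row D = row B − 2·row C = (19, −2, 3)   [check: −2·91 + 3·67 = 19]
  24 = 1·19 + 5   → row E = row C − 1·row D = (5, 3, −4)   [check: 3·91 − 4·67 = 5]
  19 = 3·5 + 4   → row F = row D − 3·row E = (4, −11, 15)   [check: −11·91 + 15·67 = 4]
  5 = 1·4 + 1   → row G = row E − 1·row F = (1, 14, −19)   [check: 14·91 − 19·67 = 1]
  4 = 4·1 + 0   → remainder 0, stop. gcd = 1 (last nonzero row G).
The gcd is 1, so 67 is invertible mod 91. The last nonzero row gives 14·91 − 19·67 = 1, so t = −19. So 67^(−1) ≡ −19 ≡ 72 (mod 91). Verify: 67 · 72 = 4824 ≡ 1 (mod 91). ✓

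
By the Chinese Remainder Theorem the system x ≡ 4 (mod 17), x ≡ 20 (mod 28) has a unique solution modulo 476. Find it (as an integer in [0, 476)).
x ≡ 412 (mod 476); the representative in [0, 476) is 412

The moduli 17, 28 are pairwise coprime, so by the CRT there is a unique solution mod 17·28 = 476.
Solve by successive substitution. Start with x ≡ 4 (mod 17).
  Combine with x ≡ 20 (mod 28): write x = 4 + 17·t and require 4 + 17·t ≡ 20 (mod 28), i.e. 17·t ≡ 20 − 4 ≡ 16 (mod 28). Since 17^(−1) ≡ 5 (mod 28), t ≡ 5·16 ≡ 24 (mod 28). So x ≡ 4 + 17·24 = 412 (mod 476).
Unique solution in [0, 476): x = 412.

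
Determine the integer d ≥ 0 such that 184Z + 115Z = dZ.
(184, 115) = (23); d = 23

In the PID Z, (a, b) is generated by gcd(a, b). Compute gcd(184, 115) with the extended Euclidean algorithm, tracking rows (r, s, t) with s·184 + t·115 = r:
  row A: (184, 1, 0)   [1·184 + 0·115 = 184]
  row B: (115, 0, 1)   [0·184 + 1·115 = 115]
  184 = 1·115 + 69   → row C = row A − 1·row B = (69, 1, −1)   [check: 1·184 − 1·115 = 69]
  115 = 1·69 + 46   → row D = row B − 1·row C = (46, −1, 2)   [check: −1·184 + 2·115 = 46]
  69 = 1·46 + 23   → row E = row C − 1·row D = (23, 2, −3)   [check: 2·184 − 3·115 = 23]
  46 = 2·23 + 0   → remainder 0, stop. gcd = 23 (last nonzero row E).
So gcd(184, 115) = 23, with Bézout identity 2·184 − 3·115 = 23. Containment (⊇): the Bézout identity exhibits 23 as an element of (184, 115), giving (23) ⊆ (184, 115). Containment (⊆): since 23 | 184 and 23 | 115 (184 = 23·8, 115 = 23·5), every Z-linear combination of 184 and 115 is divisible by 23, so (184, 115) ⊆ (23). Therefore (184, 115) = (23), d = 23.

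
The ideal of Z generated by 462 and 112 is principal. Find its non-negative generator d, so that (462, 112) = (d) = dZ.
(462, 112) = (14); d = 14

In the PID Z, (a, b) is generated by gcd(a, b). Compute gcd(462, 112) with the extended Euclidean algorithm, tracking rows (r, s, t) with s·462 + t·112 = r:
  row A: (462, 1, 0)   [1·462 + 0·112 = 462]
  row B: (112, 0, 1)   [0·462 + 1·112 = 112]
  462 = 4·112 + 14   → row C = row A − 4·row B = (14, 1, −4)   [check: 1·462 − 4·112 = 14]
  112 = 8·14 + 0   → remainder 0, stop. gcd = 14 (last nonzero row C).
So gcd(462, 112) = 14, with Bézout identity 1·462 − 4·112 = 14. Containment (⊇): the Bézout identity exhibits 14 as an element of (462, 112), giving (14) ⊆ (462, 112). Containment (⊆): since 14 | 462 and 14 | 112 (462 = 14·33, 112 = 14·8), every Z-linear combination of 462 and 112 is divisible by 14, so (462, 112) ⊆ (14). Therefore (462, 112) = (14), d = 14.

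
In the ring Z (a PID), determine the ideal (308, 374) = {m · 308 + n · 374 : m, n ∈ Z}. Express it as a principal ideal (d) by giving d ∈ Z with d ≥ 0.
(308, 374) = (22); d = 22

In the PID Z, (a, b) is generated by gcd(a, b). Compute gcd(374, 308) with the extended Euclidean algorithm, tracking rows (r, s, t) with s·374 + t·308 = r:
  row A: (374, 1, 0)   [1·374 + 0·308 = 374]
  row B: (308, 0, 1)   [0·374 + 1·308 = 308]
  374 = 1·308 + 66   → row C = row A − 1·row B = (66, 1, −1)   [check: 1·374 − 1·308 = 66]
  308 = 4·66 + 44   → row D = row B − 4·row C = (44, −4, 5)   [check: −4·374 + 5·308 = 44]
  66 = 1·44 + 22   → row E = row C − 1·row D = (22, 5, −6)   [check: 5·374 − 6·308 = 22]
  44 = 2·22 + 0   → remainder 0, stop. gcd = 22 (last nonzero row E).
So gcd(308, 374) = 22, with Bézout identity 5·374 − 6·308 = 22. Containment (⊇): the Bézout identity exhibits 22 as an element of (308, 374), giving (22) ⊆ (308, 374). Containment (⊆): since 22 | 308 and 22 | 374 (308 = 22·14, 374 = 22·17), every Z-linear combination of 308 and 374 is divisible by 22, so (308, 374) ⊆ (22). Therefore (308, 374) = (22), d = 22.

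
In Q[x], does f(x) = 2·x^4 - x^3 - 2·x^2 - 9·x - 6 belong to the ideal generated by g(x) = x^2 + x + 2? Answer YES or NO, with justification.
In Q[x] the ideal (g) consists of all multiples of g, so f ∈ (g) iff g | f, i.e. iff the remainder of f on division by g is 0. Divide f by g (g is monic, so eliminate the leading term of the running remainder at each step):
  leading term 2·x^4: subtract (2·x^2)·g(x) = 2·x^4 + 2·x^3 + 4·x^2, leaving -3·x^3 - 6·x^2 - 9·x - 6
  leading term -3·x^3: subtract (-3·x)·g(x) = -3·x^3 - 3·x^2 - 6·x, leaving -3·x^2 - 3·x - 6
  leading term -3·x^2: subtract (-3)·g(x) = -3·x^2 - 3·x - 6, leaving 0
The remainder is 0, so f(x) = g(x) · h(x) with h(x) = 2·x^2 - 3·x - 3. Hence g | f, i.e. f ∈ (g).

Final answer: YES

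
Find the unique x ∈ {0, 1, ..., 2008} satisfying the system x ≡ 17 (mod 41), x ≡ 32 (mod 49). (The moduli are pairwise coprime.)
x ≡ 1698 (mod 2009); the representative in [0, 2009) is 1698

The moduli 41, 49 are pairwise coprime, so by the CRT there is a unique solution mod 41·49 = 2009.
Solve by successive substitution. Start with x ≡ 17 (mod 41).
  Combine with x ≡ 32 (mod 49): write x = 17 + 41·t and require 17 + 41·t ≡ 32 (mod 49), i.e. 41·t ≡ 32 − 17 ≡ 15 (mod 49). Since 41^(−1) ≡ 6 (mod 49), t ≡ 6·15 ≡ 41 (mod 49). So x ≡ 17 + 41·41 = 1698 (mod 2009).
Unique solution in [0, 2009): x = 1698.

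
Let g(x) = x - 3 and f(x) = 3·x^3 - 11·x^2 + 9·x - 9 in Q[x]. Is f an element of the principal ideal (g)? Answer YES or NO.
In Q[x] the ideal (g) consists of all multiples of g, so f ∈ (g) iff g | f, i.e. iff the remainder of f on division by g is 0. Divide f by g (g is monic, so eliminate the leading term of the running remainder at each step):
  leading term 3·x^3: subtract (3·x^2)·g(x) = 3·x^3 - 9·x^2, leaving -2·x^2 + 9·x - 9
  leading term -2·x^2: subtract (-2·x)·g(x) = -2·x^2 + 6·x, leaving 3·x - 9
  leading term 3·x: subtract (3)·g(x) = 3·x - 9, leaving 0
The remainder is 0, so f(x) = g(x) · h(x) with h(x) = 3·x^2 - 2·x + 3. Hence g | f, i.e. f ∈ (g).

Final answer: YES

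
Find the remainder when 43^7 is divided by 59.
30

Use repeated squaring. Binary(7) = 111. Walk through the bits of the exponent 7 left-to-right: at each bit after the leading one, square the running value, then multiply by 43 if the bit is 1 (always reducing mod 59):
  bit 1 = 1 (leading): start with 43.
  bit 2 = 1: square 43^2 = 1849 ≡ 20; bit is 1, so multiply 20·43 = 860 ≡ 34 (mod 59).
  bit 3 = 1: square 34^2 = 1156 ≡ 35; bit is 1, so multiply 35·43 = 1505 ≡ 30 (mod 59).
Final value: 43^7 ≡ 30 (mod 59).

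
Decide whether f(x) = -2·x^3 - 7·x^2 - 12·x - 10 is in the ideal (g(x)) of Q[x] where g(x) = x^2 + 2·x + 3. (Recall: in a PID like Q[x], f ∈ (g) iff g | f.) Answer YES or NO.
In Q[x] the ideal (g) consists of all multiples of g, so f ∈ (g) iff g | f, i.e. iff the remainder of f on division by g is 0. Divide f by g (g is monic, so eliminate the leading term of the running remainder at each step):
  leading term -2·x^3: subtract (-2·x)·g(x) = -2·x^3 - 4·x^2 - 6·x, leaving -3·x^2 - 6·x - 10
  leading term -3·x^2: subtract (-3)·g(x) = -3·x^2 - 6·x - 9, leaving -1
The remainder r(x) = -1 ≠ 0 (and deg r < deg g), so g ∤ f, i.e. f ∉ (g).

Final answer: NO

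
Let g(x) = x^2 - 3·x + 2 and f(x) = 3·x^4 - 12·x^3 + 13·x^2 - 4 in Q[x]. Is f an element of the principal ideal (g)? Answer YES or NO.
YES

In Q[x] the ideal (g) consists of all multiples of g, so f ∈ (g) iff g | f, i.e. iff the remainder of f on division by g is 0. Divide f by g (g is monic, so eliminate the leading term of the running remainder at each step):
  leading term 3·x^4: subtract (3·x^2)·g(x) = 3·x^4 - 9·x^3 + 6·x^2, leaving -3·x^3 + 7·x^2 - 4
  leading term -3·x^3: subtract (-3·x)·g(x) = -3·x^3 + 9·x^2 - 6·x, leaving -2·x^2 + 6·x - 4
  leading term -2·x^2: subtract (-2)·g(x) = -2·x^2 + 6·x - 4, leaving 0
The remainder is 0, so f(x) = g(x) · h(x) with h(x) = 3·x^2 - 3·x - 2. Hence g | f, i.e. f ∈ (g).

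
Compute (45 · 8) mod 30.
Reduce the factors first: 45 ≡ 15 (mod 30), so 45 · 8 ≡ 15 · 8 (mod 30). 15 · 8 = 120. Dividing by 30: 120 = 4·30 + 0. So (45 · 8) mod 30 = 0.

Final answer: 0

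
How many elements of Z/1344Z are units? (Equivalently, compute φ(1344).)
An element a ∈ Z/1344Z is a unit iff gcd(a, 1344) = 1, so the number of units is φ(1344). φ is multiplicative, with φ(p^e) = p^e − p^(e−1). Factorise 1344 = 2^6 · 3 · 7. Then
  φ(1344) = (2^6 − 2^5) · (3 − 1) · (7 − 1) = 32 · 2 · 6 = 384.

Final answer: Z/1344Z has φ(1344) = 384 units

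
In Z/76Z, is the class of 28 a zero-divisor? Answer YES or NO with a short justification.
YES

gcd(28, 76) = 4 > 1, so 28 is not a unit in Z/76Z. In Z/nZ every nonzero non-unit is a zero-divisor: explicitly, take b = 76/gcd = 19 ≠ 0 (mod 76); then 28·19 = 532 = 7·76, i.e. 28·19 ≡ 0 (mod 76). So 28 is a zero-divisor.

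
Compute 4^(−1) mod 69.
4^(−1) ≡ 52 (mod 69)

Apply the extended Euclidean algorithm to (69, 4), tracking rows (r, s, t) with s·69 + t·4 = r. Each division r_prev = q·r_cur + r_new produces the new row as (previous row) − q·(current row):
  row A: (69, 1, 0)   [1·69 + 0·4 = 69]
  row B: (4, 0, 1)   [0·69 + 1·4 = 4]
  69 = 17·4 + 1   → row C = row A − 17·row B = (1, 1, −17)   [check: 1·69 − 17·4 = 1]
  4 = 4·1 + 0   → remainder 0, stop. gcd = 1 (last nonzero row C).
The gcd is 1, so 4 is invertible mod 69. The last nonzero row gives 1·69 − 17·4 = 1, so t = −17. So 4^(−1) ≡ −17 ≡ 52 (mod 69). Verify: 4 · 52 = 208 ≡ 1 (mod 69). ✓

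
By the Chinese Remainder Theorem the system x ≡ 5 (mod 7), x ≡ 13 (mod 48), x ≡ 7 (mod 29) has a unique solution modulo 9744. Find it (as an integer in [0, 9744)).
The moduli 7, 48, 29 are pairwise coprime, so by the CRT there is a unique solution mod 7·48·29 = 9744.
Solve by successive substitution. Start with x ≡ 5 (mod 7).
  Combine with x ≡ 13 (mod 48): write x = 5 + 7·t and require 5 + 7·t ≡ 13 (mod 48), i.e. 7·t ≡ 13 − 5 ≡ 8 (mod 48). Since 7^(−1) ≡ 7 (mod 48), t ≡ 7·8 ≡ 8 (mod 48). So x ≡ 5 + 7·8 = 61 (mod 336).
  Combine with x ≡ 7 (mod 29): write x = 61 + 336·t and require 61 + 336·t ≡ 7 (mod 29), i.e. 336·t ≡ 7 − 61 ≡ 4 (mod 29). Since 336^(−1) ≡ 12 (mod 29) (336 ≡ 17 (mod 29)), t ≡ 12·4 ≡ 19 (mod 29). So x ≡ 61 + 336·19 = 6445 (mod 9744).
Unique solution in [0, 9744): x = 6445.

Final answer: x ≡ 6445 (mod 9744); the representative in [0, 9744) is 6445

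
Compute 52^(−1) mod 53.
Apply the extended Euclidean algorithm to (53, 52), tracking rows (r, s, t) with s·53 + t·52 = r. Each division r_prev = q·r_cur + r_new produces the new row as (previous row) − q·(current row):
  row A: (53, 1, 0)   [1·53 + 0·52 = 53]
  row B: (52, 0, 1)   [0·53 + 1·52 = 52]
  53 = 1·52 + 1   → row C = row A − 1·row B = (1, 1, −1)   [check: 1·53 − 1·52 = 1]
  52 = 52·1 + 0   → remainder 0, stop. gcd = 1 (last nonzero row C).
The gcd is 1, so 52 is invertible mod 53. The last nonzero row gives 1·53 − 1·52 = 1, so t = −1. So 52^(−1) ≡ −1 ≡ 52 (mod 53). Verify: 52 · 52 = 2704 ≡ 1 (mod 53). ✓

Final answer: 52^(−1) ≡ 52 (mod 53)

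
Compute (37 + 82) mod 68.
51

Reduce the summands first: 82 ≡ 14 (mod 68), so 37 + 82 ≡ 37 + 14 (mod 68). 37 + 14 = 51; 51 = 0·68 + 51, so (37 + 82) mod 68 = 51.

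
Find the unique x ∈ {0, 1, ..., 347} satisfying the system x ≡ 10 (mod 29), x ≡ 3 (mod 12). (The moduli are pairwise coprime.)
x ≡ 39 (mod 348); the representative in [0, 348) is 39

The moduli 29, 12 are pairwise coprime, so by the CRT there is a unique solution mod 29·12 = 348.
Solve by successive substitution. Start with x ≡ 10 (mod 29).
  Combine with x ≡ 3 (mod 12): write x = 10 + 29·t and require 10 + 29·t ≡ 3 (mod 12), i.e. 29·t ≡ 3 − 10 ≡ 5 (mod 12). Since 29^(−1) ≡ 5 (mod 12) (29 ≡ 5 (mod 12)), t ≡ 5·5 ≡ 1 (mod 12). So x ≡ 10 + 29·1 = 39 (mod 348).
Unique solution in [0, 348): x = 39.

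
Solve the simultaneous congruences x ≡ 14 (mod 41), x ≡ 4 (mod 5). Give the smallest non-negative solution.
x ≡ 14 (mod 205); the representative in [0, 205) is 14

The moduli 41, 5 are pairwise coprime, so by the CRT there is a unique solution mod 41·5 = 205.
Solve by successive substitution. Start with x ≡ 14 (mod 41).
  Combine with x ≡ 4 (mod 5): write x = 14 + 41·t and require 14 + 41·t ≡ 4 (mod 5), i.e. 41·t ≡ 4 − 14 ≡ 0 (mod 5). Since 41^(−1) ≡ 1 (mod 5) (41 ≡ 1 (mod 5)), t ≡ 1·0 ≡ 0 (mod 5). So x ≡ 14 + 41·0 = 14 (mod 205).
Unique solution in [0, 205): x = 14.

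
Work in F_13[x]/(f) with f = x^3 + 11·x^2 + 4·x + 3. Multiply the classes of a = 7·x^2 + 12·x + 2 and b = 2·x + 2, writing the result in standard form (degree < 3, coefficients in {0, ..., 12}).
Multiply as integer polynomials: a · b = 14·x^3 + 38·x^2 + 28·x + 4. Reducing coefficients mod 13: a · b ≡ x^3 + 12·x^2 + 2·x + 4. Now divide by f(x) = x^3 + 11·x^2 + 4·x + 3 in F_13[x], eliminating the leading term at each step:
  leading term x^3: subtract (1)·f(x) = x^3 + 11·x^2 + 4·x + 3, leaving x^2 + 11·x + 1 (coefficients mod 13)
The degree is now < 3, so this is the remainder. Hence a · b ≡ x^2 + 11·x + 1 in F_13[x]/(f).

Final answer: a · b ≡ x^2 + 11·x + 1 (mod f(x))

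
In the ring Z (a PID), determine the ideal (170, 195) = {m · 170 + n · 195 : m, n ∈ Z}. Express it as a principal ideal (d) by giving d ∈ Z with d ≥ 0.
(170, 195) = (5); d = 5

In the PID Z, (a, b) is generated by gcd(a, b). Compute gcd(195, 170) with the extended Euclidean algorithm, tracking rows (r, s, t) with s·195 + t·170 = r:
  row A: (195, 1, 0)   [1·195 + 0·170 = 195]
  row B: (170, 0, 1)   [0·195 + 1·170 = 170]
  195 = 1·170 + 25   → row C = row A − 1·row B = (25, 1, −1)   [check: 1·195 − 1·170 = 25]
  170 = 6·25 + 20   → row D = row B − 6·row C = (20, −6, 7)   [check: −6·195 + 7·170 = 20]
  25 = 1·20 + 5   → row E = row C − 1·row D = (5, 7, −8)   [check: 7·195 − 8·170 = 5]
  20 = 4·5 + 0   → remainder 0, stop. gcd = 5 (last nonzero row E).
So gcd(170, 195) = 5, with Bézout identity 7·195 − 8·170 = 5. Containment (⊇): the Bézout identity exhibits 5 as an element of (170, 195), giving (5) ⊆ (170, 195). Containment (⊆): since 5 | 170 and 5 | 195 (170 = 5·34, 195 = 5·39), every Z-linear combination of 170 and 195 is divisible by 5, so (170, 195) ⊆ (5). Therefore (170, 195) = (5), d = 5.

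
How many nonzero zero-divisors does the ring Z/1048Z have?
Z/1048Z has 527 nonzero zero-divisors

In Z/1048Z each nonzero element is either a unit (gcd with 1048 is 1) or a zero-divisor (gcd > 1). The number of units is φ(1048): factorise 1048 = 2^3 · 131, so φ(1048) = (2^3 − 2^2) · (131 − 1) = 4 · 130 = 520. The nonzero elements number 1048 − 1 = 1047. Hence the nonzero zero-divisors number 1047 − 520 = 527.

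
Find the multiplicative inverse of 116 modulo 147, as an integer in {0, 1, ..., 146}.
116^(−1) ≡ 128 (mod 147)

Apply the extended Euclidean algorithm to (147, 116), tracking rows (r, s, t) with s·147 + t·116 = r. Each division r_prev = q·r_cur + r_new produces the new row as (previous row) − q·(current row):
  row A: (147, 1, 0)   [1·147 + 0·116 = 147]
  row B: (116, 0, 1)   [0·147 + 1·116 = 116]
  147 = 1·116 + 31   → row C = row A − 1·row B = (31, 1, −1)   [check: 1·147 − 1·116 = 31]
  116 = 3·31 + 23   → row D = row B − 3·row C = (23, −3, 4)   [check: −3·147 + 4·116 = 23]
  31 = 1·23 + 8   → row E = row C − 1·row D = (8, 4, −5)   [check: 4·147 − 5·116 = 8]
  23 = 2·8 + 7   → row F = row D − 2·row E = (7, −11, 14)   [check: −11·147 + 14·116 = 7]
  8 = 1·7 + 1   → row G = row E − 1·row F = (1, 15, −19)   [check: 15·147 − 19·116 = 1]
  7 = 7·1 + 0   → remainder 0, stop. gcd = 1 (last nonzero row G).
The gcd is 1, so 116 is invertible mod 147. The last nonzero row gives 15·147 − 19·116 = 1, so t = −19. So 116^(−1) ≡ −19 ≡ 128 (mod 147). Verify: 116 · 128 = 14848 ≡ 1 (mod 147). ✓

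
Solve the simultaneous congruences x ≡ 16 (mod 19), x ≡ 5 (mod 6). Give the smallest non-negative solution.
x ≡ 35 (mod 114); the representative in [0, 114) is 35

The moduli 19, 6 are pairwise coprime, so by the CRT there is a unique solution mod 19·6 = 114.
Solve by successive substitution. Start with x ≡ 16 (mod 19).
  Combine with x ≡ 5 (mod 6): write x = 16 + 19·t and require 16 + 19·t ≡ 5 (mod 6), i.e. 19·t ≡ 5 − 16 ≡ 1 (mod 6). Since 19^(−1) ≡ 1 (mod 6) (19 ≡ 1 (mod 6)), t ≡ 1·1 ≡ 1 (mod 6). So x ≡ 16 + 19·1 = 35 (mod 114).
Unique solution in [0, 114): x = 35.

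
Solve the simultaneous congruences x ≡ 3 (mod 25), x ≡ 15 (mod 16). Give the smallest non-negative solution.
x ≡ 303 (mod 400); the representative in [0, 400) is 303

The moduli 25, 16 are pairwise coprime, so by the CRT there is a unique solution mod 25·16 = 400.
Solve by successive substitution. Start with x ≡ 3 (mod 25).
  Combine with x ≡ 15 (mod 16): write x = 3 + 25·t and require 3 + 25·t ≡ 15 (mod 16), i.e. 25·t ≡ 15 − 3 ≡ 12 (mod 16). Since 25^(−1) ≡ 9 (mod 16) (25 ≡ 9 (mod 16)), t ≡ 9·12 ≡ 12 (mod 16). So x ≡ 3 + 25·12 = 303 (mod 400).
Unique solution in [0, 400): x = 303.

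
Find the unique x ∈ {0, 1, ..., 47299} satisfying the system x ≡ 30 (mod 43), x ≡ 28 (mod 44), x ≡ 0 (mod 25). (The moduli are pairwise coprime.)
x ≡ 3900 (mod 47300); the representative in [0, 47300) is 3900

The moduli 43, 44, 25 are pairwise coprime, so by the CRT there is a unique solution mod 43·44·25 = 47300.
Solve by successive substitution. Start with x ≡ 30 (mod 43).
  Combine with x ≡ 28 (mod 44): write x = 30 + 43·t and require 30 + 43·t ≡ 28 (mod 44), i.e. 43·t ≡ 28 − 30 ≡ 42 (mod 44). Since 43^(−1) ≡ 43 (mod 44), t ≡ 43·42 ≡ 2 (mod 44). So x ≡ 30 + 43·2 = 116 (mod 1892).
  Combine with x ≡ 0 (mod 25): write x = 116 + 1892·t and require 116 + 1892·t ≡ 0 (mod 25), i.e. 1892·t ≡ 0 − 116 ≡ 9 (mod 25). Since 1892^(−1) ≡ 3 (mod 25) (1892 ≡ 17 (mod 25)), t ≡ 3·9 ≡ 2 (mod 25). So x ≡ 116 + 1892·2 = 3900 (mod 47300).
Unique solution in [0, 47300): x = 3900.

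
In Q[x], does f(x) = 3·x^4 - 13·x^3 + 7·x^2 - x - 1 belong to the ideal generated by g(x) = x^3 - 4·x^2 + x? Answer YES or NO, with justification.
In Q[x] the ideal (g) consists of all multiples of g, so f ∈ (g) iff g | f, i.e. iff the remainder of f on division by g is 0. Divide f by g (g is monic, so eliminate the leading term of the running remainder at each step):
  leading term 3·x^4: subtract (3·x)·g(x) = 3·x^4 - 12·x^3 + 3·x^2, leaving -x^3 + 4·x^2 - x - 1
  leading term -x^3: subtract (-1)·g(x) = -x^3 + 4·x^2 - x, leaving -1
The remainder r(x) = -1 ≠ 0 (and deg r < deg g), so g ∤ f, i.e. f ∉ (g).

Final answer: NO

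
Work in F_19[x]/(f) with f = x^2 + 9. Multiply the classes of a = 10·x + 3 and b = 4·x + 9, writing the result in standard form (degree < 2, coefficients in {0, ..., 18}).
Multiply as integer polynomials: a · b = 40·x^2 + 102·x + 27. Reducing coefficients mod 19: a · b ≡ 2·x^2 + 7·x + 8. Now divide by f(x) = x^2 + 9 in F_19[x], eliminating the leading term at each step:
  leading term 2·x^2: subtract (2)·f(x) = 2·x^2 + 18, leaving 7·x + 9 (coefficients mod 19)
The degree is now < 2, so this is the remainder. Hence a · b ≡ 7·x + 9 in F_19[x]/(f).

Final answer: a · b ≡ 7·x + 9 (mod f(x))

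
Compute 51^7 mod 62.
49

Use repeated squaring. Binary(7) = 111. Walk through the bits of the exponent 7 left-to-right: at each bit after the leading one, square the running value, then multiply by 51 if the bit is 1 (always reducing mod 62):
  bit 1 = 1 (leading): start with 51.
  bit 2 = 1: square 51^2 = 2601 ≡ 59; bit is 1, so multiply 59·51 = 3009 ≡ 33 (mod 62).
  bit 3 = 1: square 33^2 = 1089 ≡ 35; bit is 1, so multiply 35·51 = 1785 ≡ 49 (mod 62).
Final value: 51^7 ≡ 49 (mod 62).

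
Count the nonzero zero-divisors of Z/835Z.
Z/835Z has 170 nonzero zero-divisors

In Z/835Z each nonzero element is either a unit (gcd with 835 is 1) or a zero-divisor (gcd > 1). The number of units is φ(835): factorise 835 = 5 · 167, so φ(835) = (5 − 1) · (167 − 1) = 4 · 166 = 664. The nonzero elements number 835 − 1 = 834. Hence the nonzero zero-divisors number 834 − 664 = 170.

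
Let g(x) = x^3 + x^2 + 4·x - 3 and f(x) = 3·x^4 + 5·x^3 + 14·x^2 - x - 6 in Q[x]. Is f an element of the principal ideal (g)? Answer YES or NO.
In Q[x] the ideal (g) consists of all multiples of g, so f ∈ (g) iff g | f, i.e. iff the remainder of f on division by g is 0. Divide f by g (g is monic, so eliminate the leading term of the running remainder at each step):
  leading term 3·x^4: subtract (3·x)·g(x) = 3·x^4 + 3·x^3 + 12·x^2 - 9·x, leaving 2·x^3 + 2·x^2 + 8·x - 6
  leading term 2·x^3: subtract (2)·g(x) = 2·x^3 + 2·x^2 + 8·x - 6, leaving 0
The remainder is 0, so f(x) = g(x) · h(x) with h(x) = 3·x + 2. Hence g | f, i.e. f ∈ (g).

Final answer: YES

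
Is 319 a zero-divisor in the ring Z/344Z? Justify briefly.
NO

gcd(319, 344) = 1, so 319 is a unit in Z/344Z (it has a multiplicative inverse). A unit cannot be a zero-divisor: if 319·b ≡ 0 then multiplying both sides by 319^(−1) gives b ≡ 0. So 319 is not a zero-divisor.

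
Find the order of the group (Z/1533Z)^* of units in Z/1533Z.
(Z/1533Z)^* consists of the classes a with gcd(a, 1533) = 1, so its order is φ(1533). φ is multiplicative, with φ(p^e) = p^e − p^(e−1). Factorise 1533 = 3 · 7 · 73. Then
  φ(1533) = (3 − 1) · (7 − 1) · (73 − 1) = 2 · 6 · 72 = 864.
Thus |(Z/1533Z)^*| = 864.

Final answer: |(Z/1533Z)^*| = 864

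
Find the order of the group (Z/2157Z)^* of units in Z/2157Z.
(Z/2157Z)^* consists of the classes a with gcd(a, 2157) = 1, so its order is φ(2157). φ is multiplicative, with φ(p^e) = p^e − p^(e−1). Factorise 2157 = 3 · 719. Then
  φ(2157) = (3 − 1) · (719 − 1) = 2 · 718 = 1436.
Thus |(Z/2157Z)^*| = 1436.

Final answer: |(Z/2157Z)^*| = 1436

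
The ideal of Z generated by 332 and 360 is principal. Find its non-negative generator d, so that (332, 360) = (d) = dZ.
In the PID Z, (a, b) is generated by gcd(a, b). Compute gcd(360, 332) with the extended Euclidean algorithm, tracking rows (r, s, t) with s·360 + t·332 = r:
  row A: (360, 1, 0)   [1·360 + 0·332 = 360]
  row B: (332, 0, 1)   [0·360 + 1·332 = 332]
  360 = 1·332 + 28   → row C = row A − 1·row B = (28, 1, −1)   [check: 1·360 − 1·332 = 28]
  332 = 11·28 + 24   → row D = row B − 11·row C = (24, −11, 12)   [check: −11·360 + 12·332 = 24]
  28 = 1·24 + 4   → row E = row C − 1·row D = (4, 12, −13)   [check: 12·360 − 13·332 = 4]
  24 = 6·4 + 0   → remainder 0, stop. gcd = 4 (last nonzero row E).
So gcd(332, 360) = 4, with Bézout identity 12·360 − 13·332 = 4. Containment (⊇): the Bézout identity exhibits 4 as an element of (332, 360), giving (4) ⊆ (332, 360). Containment (⊆): since 4 | 332 and 4 | 360 (332 = 4·83, 360 = 4·90), every Z-linear combination of 332 and 360 is divisible by 4, so (332, 360) ⊆ (4). Therefore (332, 360) = (4), d = 4.

Final answer: (332, 360) = (4); d = 4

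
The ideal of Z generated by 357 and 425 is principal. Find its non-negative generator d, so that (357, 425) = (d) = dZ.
(357, 425) = (17); d = 17

In the PID Z, (a, b) is generated by gcd(a, b). Compute gcd(425, 357) with the extended Euclidean algorithm, tracking rows (r, s, t) with s·425 + t·357 = r:
  row A: (425, 1, 0)   [1·425 + 0·357 = 425]
  row B: (357, 0, 1)   [0·425 + 1·357 = 357]
  425 = 1·357 + 68   → row C = row A − 1·row B = (68, 1, −1)   [check: 1·425 − 1·357 = 68]
  357 = 5·68 + 17   → row D = row B − 5·row C = (17, −5, 6)   [check: −5·425 + 6·357 = 17]
  68 = 4·17 + 0   → remainder 0, stop. gcd = 17 (last nonzero row D).
So gcd(357, 425) = 17, with Bézout identity −5·425 + 6·357 = 17. Containment (⊇): the Bézout identity exhibits 17 as an element of (357, 425), giving (17) ⊆ (357, 425). Containment (⊆): since 17 | 357 and 17 | 425 (357 = 17·21, 425 = 17·25), every Z-linear combination of 357 and 425 is divisible by 17, so (357, 425) ⊆ (17). Therefore (357, 425) = (17), d = 17.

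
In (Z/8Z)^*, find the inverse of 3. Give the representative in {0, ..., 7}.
3^(−1) ≡ 3 (mod 8)

Apply the extended Euclidean algorithm to (8, 3), tracking rows (r, s, t) with s·8 + t·3 = r. Each division r_prev = q·r_cur + r_new produces the new row as (previous row) − q·(current row):
  row A: (8, 1, 0)   [1·8 + 0·3 = 8]
  row B: (3, 0, 1)   [0·8 + 1·3 = 3]
  8 = 2·3 + 2   → row C = row A − 2·row B = (2, 1, −2)   [check: 1·8 − 2·3 = 2]
  3 = 1·2 + 1   → row D = row B − 1·row C = (1, −1, 3)   [check: −1·8 + 3·3 = 1]
  2 = 2·1 + 0   → remainder 0, stop. gcd = 1 (last nonzero row D).
The gcd is 1, so 3 is invertible mod 8. The last nonzero row gives −1·8 + 3·3 = 1, so t = 3. So 3^(−1) ≡ 3 (mod 8). Verify: 3 · 3 = 9 ≡ 1 (mod 8). ✓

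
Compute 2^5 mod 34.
Use repeated squaring. Binary(5) = 101. Walk through the bits of the exponent 5 left-to-right: at each bit after the leading one, square the running value, then multiply by 2 if the bit is 1 (always reducing mod 34):
  bit 1 = 1 (leading): start with 2.
  bit 2 = 0: square 2^2 = 4 (mod 34).
  bit 3 = 1: square 4^2 = 16; bit is 1, so multiply 16·2 = 32 (mod 34).
Final value: 2^5 ≡ 32 (mod 34).

Final answer: 32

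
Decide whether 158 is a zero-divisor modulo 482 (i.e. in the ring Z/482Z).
YES

gcd(158, 482) = 2 > 1, so 158 is not a unit in Z/482Z. In Z/nZ every nonzero non-unit is a zero-divisor: explicitly, take b = 482/gcd = 241 ≠ 0 (mod 482); then 158·241 = 38078 = 79·482, i.e. 158·241 ≡ 0 (mod 482). So 158 is a zero-divisor.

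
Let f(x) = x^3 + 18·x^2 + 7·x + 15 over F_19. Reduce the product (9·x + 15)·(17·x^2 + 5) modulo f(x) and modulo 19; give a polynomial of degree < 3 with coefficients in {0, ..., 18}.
a · b ≡ 9·x^2 + 3 (mod f(x))

Multiply as integer polynomials: a · b = 153·x^3 + 255·x^2 + 45·x + 75. Reducing coefficients mod 19: a · b ≡ x^3 + 8·x^2 + 7·x + 18. Now divide by f(x) = x^3 + 18·x^2 + 7·x + 15 in F_19[x], eliminating the leading term at each step:
  leading term x^3: subtract (1)·f(x) = x^3 + 18·x^2 + 7·x + 15, leaving 9·x^2 + 3 (coefficients mod 19)
The degree is now < 3, so this is the remainder. Hence a · b ≡ 9·x^2 + 3 in F_19[x]/(f).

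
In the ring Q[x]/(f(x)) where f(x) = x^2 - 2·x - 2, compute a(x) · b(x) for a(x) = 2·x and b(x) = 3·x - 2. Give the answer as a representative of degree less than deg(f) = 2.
First multiply in Q[x] without reducing: a · b = 6·x^2 - 4·x. Now divide by f(x) = x^2 - 2·x - 2, eliminating the leading term at each step:
  leading term 6·x^2: subtract (6)·f(x) = 6·x^2 - 12·x - 12, leaving 8·x + 12
The degree is now < 2, so this is the remainder. Hence a · b ≡ 8·x + 12 in Q[x]/(f).

Final answer: a · b ≡ 8·x + 12 (mod f(x))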